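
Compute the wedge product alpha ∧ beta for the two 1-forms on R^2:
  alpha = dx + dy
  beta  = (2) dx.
alpha ∧ beta = (-2) dx ∧ dy

Distribute the wedge, using dx_i ∧ dx_j = -dx_j ∧ dx_i and dx_i ∧ dx_i = 0. For each pair (i, j) with i < j, the coefficient of dx_i ∧ dx_j in alpha ∧ beta is (alpha_i * beta_j - alpha_j * beta_i). Collecting: alpha ∧ beta = (-2) dx ∧ dy.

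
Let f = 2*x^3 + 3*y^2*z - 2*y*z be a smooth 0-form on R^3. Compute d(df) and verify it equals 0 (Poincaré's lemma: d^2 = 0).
d(df) = 0

Step 1: df = sum_i (∂f/∂x_i) dx_i = (6*x^2) dx + (2*z*(3*y - 1)) dy + (y*(3*y - 2)) dz.
Step 2: Apply d again. Using the 1-form formula, the coefficient of dx ∧ dy in d(df) is ∂^2 f/∂x ∂y - ∂^2 f/∂y ∂x = (0) - (0) = 0 (equality of mixed partials for smooth f).
Similarly for dx ∧ dz and dy ∧ dz — all coefficients vanish. So d(df) = 0.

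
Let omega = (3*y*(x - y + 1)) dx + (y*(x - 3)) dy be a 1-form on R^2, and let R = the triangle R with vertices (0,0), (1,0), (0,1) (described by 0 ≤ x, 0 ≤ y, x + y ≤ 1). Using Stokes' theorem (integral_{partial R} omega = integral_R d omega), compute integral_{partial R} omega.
integral_(partial R) omega = -5/6

Stokes: integral_partial_R omega = integral_R d omega with d omega = (∂Q/∂x - ∂P/∂y) dx ∧ dy.
  ∂Q/∂x = y
  ∂P/∂y = 3*x - 6*y + 3
  integrand = ∂Q/∂x - ∂P/∂y = -3*x + 7*y - 3.
Integrating over R: integral_0^1 integral_0^{1-x} (-3*x + 7*y - 3) dy dx = -5/6.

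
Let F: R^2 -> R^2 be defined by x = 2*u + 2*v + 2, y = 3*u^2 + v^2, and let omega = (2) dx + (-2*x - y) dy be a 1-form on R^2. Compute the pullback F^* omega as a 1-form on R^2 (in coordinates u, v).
F^* omega = (-18*u^3 - 24*u^2 - 6*u*v^2 - 24*u*v - 24*u + 4) du + (-6*u^2*v - 8*u*v - 2*v^3 - 8*v^2 - 8*v + 4) dv

Using F^*(f dg) = (f ∘ F) d(g ∘ F), substitute each coordinate x_i by F_i(u, v) in f_i, and replace dx_i by d F_i = (∂F_i/∂u) du + (∂F_i/∂v) dv.
  For the x component: f_1(F) = 2; d F_1 = (2) du + (2) dv
  For the y component: f_2(F) = -3*u^2 - 4*u - v^2 - 4*v - 4; d F_2 = (6*u) du + (2*v) dv
Combining and collecting du, dv coefficients:
  coeff of du: -18*u^3 - 24*u^2 - 6*u*v^2 - 24*u*v - 24*u + 4
  coeff of dv: -6*u^2*v - 8*u*v - 2*v^3 - 8*v^2 - 8*v + 4
F^* omega = (-18*u^3 - 24*u^2 - 6*u*v^2 - 24*u*v - 24*u + 4) du + (-6*u^2*v - 8*u*v - 2*v^3 - 8*v^2 - 8*v + 4) dv.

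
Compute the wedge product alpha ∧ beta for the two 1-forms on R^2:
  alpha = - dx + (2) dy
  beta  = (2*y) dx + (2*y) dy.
alpha ∧ beta = (-6*y) dx ∧ dy

Distribute the wedge, using dx_i ∧ dx_j = -dx_j ∧ dx_i and dx_i ∧ dx_i = 0. For each pair (i, j) with i < j, the coefficient of dx_i ∧ dx_j in alpha ∧ beta is (alpha_i * beta_j - alpha_j * beta_i). Collecting: alpha ∧ beta = (-6*y) dx ∧ dy.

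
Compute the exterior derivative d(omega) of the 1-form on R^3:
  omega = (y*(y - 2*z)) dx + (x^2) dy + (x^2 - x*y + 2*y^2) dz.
d(omega) = (2*x - 2*y + 2*z) dx ∧ dy + (2*x + y) dx ∧ dz + (-x + 4*y) dy ∧ dz

For a 1-form omega = sum_i f_i dx_i, the exterior derivative is
  d(omega) = sum_{i < j} (∂f_j/∂x_i - ∂f_i/∂x_j) dx_i ∧ dx_j.
  coefficient of dx ∧ dy: ∂f_2/∂x - ∂f_1/∂y = ∂(x^2)/∂x - ∂(y*(y - 2*z))/∂y = 2*x - 2*y + 2*z
  coefficient of dx ∧ dz: ∂f_3/∂x - ∂f_1/∂z = ∂(x^2 - x*y + 2*y^2)/∂x - ∂(y*(y - 2*z))/∂z = 2*x + y
  coefficient of dy ∧ dz: ∂f_3/∂y - ∂f_2/∂z = ∂(x^2 - x*y + 2*y^2)/∂y - ∂(x^2)/∂z = -x + 4*y
Assembling: d(omega) = (2*x - 2*y + 2*z) dx ∧ dy + (2*x + y) dx ∧ dz + (-x + 4*y) dy ∧ dz.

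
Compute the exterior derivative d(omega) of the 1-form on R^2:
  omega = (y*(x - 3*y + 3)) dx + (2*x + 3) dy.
d(omega) = (-x + 6*y - 1) dx ∧ dy

For a 1-form omega = sum_i f_i dx_i, the exterior derivative is
  d(omega) = sum_{i < j} (∂f_j/∂x_i - ∂f_i/∂x_j) dx_i ∧ dx_j.
  coefficient of dx ∧ dy: ∂f_2/∂x - ∂f_1/∂y = ∂(2*x + 3)/∂x - ∂(y*(x - 3*y + 3))/∂y = -x + 6*y - 1
Assembling: d(omega) = (-x + 6*y - 1) dx ∧ dy.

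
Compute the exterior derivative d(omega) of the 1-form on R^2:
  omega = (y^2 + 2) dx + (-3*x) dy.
d(omega) = (-2*y - 3) dx ∧ dy

For a 1-form omega = sum_i f_i dx_i, the exterior derivative is
  d(omega) = sum_{i < j} (∂f_j/∂x_i - ∂f_i/∂x_j) dx_i ∧ dx_j.
  coefficient of dx ∧ dy: ∂f_2/∂x - ∂f_1/∂y = ∂(-3*x)/∂x - ∂(y^2 + 2)/∂y = -2*y - 3
Assembling: d(omega) = (-2*y - 3) dx ∧ dy.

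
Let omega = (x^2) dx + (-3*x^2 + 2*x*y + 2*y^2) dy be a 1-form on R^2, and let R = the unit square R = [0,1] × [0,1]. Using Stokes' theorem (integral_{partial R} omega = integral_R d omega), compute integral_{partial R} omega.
integral_(partial R) omega = -2

Stokes: integral_partial_R omega = integral_R d omega with d omega = (∂Q/∂x - ∂P/∂y) dx ∧ dy.
  ∂Q/∂x = -6*x + 2*y
  ∂P/∂y = 0
  integrand = ∂Q/∂x - ∂P/∂y = -6*x + 2*y.
Integrating over R: integral_0^1 integral_0^1 (-6*x + 2*y) dx dy = -2.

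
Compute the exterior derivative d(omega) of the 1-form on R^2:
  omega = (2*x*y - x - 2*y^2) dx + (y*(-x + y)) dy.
d(omega) = (-2*x + 3*y) dx ∧ dy

For a 1-form omega = sum_i f_i dx_i, the exterior derivative is
  d(omega) = sum_{i < j} (∂f_j/∂x_i - ∂f_i/∂x_j) dx_i ∧ dx_j.
  coefficient of dx ∧ dy: ∂f_2/∂x - ∂f_1/∂y = ∂(y*(-x + y))/∂x - ∂(2*x*y - x - 2*y^2)/∂y = -2*x + 3*y
Assembling: d(omega) = (-2*x + 3*y) dx ∧ dy.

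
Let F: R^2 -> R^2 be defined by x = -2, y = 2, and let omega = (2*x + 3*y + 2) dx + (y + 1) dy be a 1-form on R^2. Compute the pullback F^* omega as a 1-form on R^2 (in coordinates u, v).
F^* omega = 0

Using F^*(f dg) = (f ∘ F) d(g ∘ F), substitute each coordinate x_i by F_i(u, v) in f_i, and replace dx_i by d F_i = (∂F_i/∂u) du + (∂F_i/∂v) dv.
  For the x component: f_1(F) = 4; d F_1 = (0) du + (0) dv
  For the y component: f_2(F) = 3; d F_2 = (0) du + (0) dv
Combining and collecting du, dv coefficients:
  coeff of du: 0
  coeff of dv: 0
F^* omega = 0.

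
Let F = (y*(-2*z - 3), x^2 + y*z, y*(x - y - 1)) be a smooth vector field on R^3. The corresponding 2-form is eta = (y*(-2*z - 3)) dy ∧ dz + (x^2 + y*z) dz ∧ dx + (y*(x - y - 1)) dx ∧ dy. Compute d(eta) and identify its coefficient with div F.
d(eta) = (z) dx ∧ dy ∧ dz; div F = z

For a 2-form in R^3 of the form above, applying d gives a 3-form with coefficient ∂P/∂x + ∂Q/∂y + ∂R/∂z:
  ∂P/∂x = 0
  ∂Q/∂y = z
  ∂R/∂z = 0
Sum = z, which is exactly div F.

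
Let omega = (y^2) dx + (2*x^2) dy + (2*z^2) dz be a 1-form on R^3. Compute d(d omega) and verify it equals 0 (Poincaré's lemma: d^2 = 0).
d(d omega) = 0

Step 1: d omega = sum_{i<j} (∂f_j/∂x_i - ∂f_i/∂x_j) dx_i ∧ dx_j:
  coeff of dx ∧ dy: 4*x - 2*y
  coeff of dx ∧ dz: 0
  coeff of dy ∧ dz: 0
Step 2: Apply d again to each 2-form coefficient. The only possible 3-form in R^3 is dx ∧ dy ∧ dz, with coefficient
  ∂(coeff of dy∧dz)/∂x - ∂(coeff of dx∧dz)/∂y + ∂(coeff of dx∧dy)/∂z
  = ∂/∂x (0) - ∂/∂y (0) + ∂/∂z (4*x - 2*y).
Each of these terms simplifies to sums of mixed partials that cancel in pairs. The result is 0 (by equality of mixed partials for smooth functions — Schwarz / Clairaut).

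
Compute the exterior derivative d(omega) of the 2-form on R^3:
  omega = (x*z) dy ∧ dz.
d(omega) = (z) dx ∧ dy ∧ dz

For a 2-form omega = sum_{i<j} g_{ij} dx_i ∧ dx_j, the exterior derivative is
  d(omega) = sum_{i<j} d(g_{ij}) ∧ dx_i ∧ dx_j = sum_{i<j, k} (∂g_{ij}/∂x_k) dx_k ∧ dx_i ∧ dx_j.
Expand each term, using dx_k ∧ dx_i ∧ dx_j = sgn(permutation) dx_{(a)} ∧ dx_{(b)} ∧ dx_{(c)} with (a < b < c) sorted:
  d(x*z) includes (∂/∂x)(x*z) dx = (z) dx, which multiplied by dy ∧ dz gives (z) dx ∧ dy ∧ dz
Collecting like 3-forms: d(omega) = (z) dx ∧ dy ∧ dz.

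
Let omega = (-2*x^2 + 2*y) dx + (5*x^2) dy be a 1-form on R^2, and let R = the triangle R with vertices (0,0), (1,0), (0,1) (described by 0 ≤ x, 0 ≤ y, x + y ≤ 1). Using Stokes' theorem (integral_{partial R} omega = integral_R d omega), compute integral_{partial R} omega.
integral_(partial R) omega = 2/3

Stokes: integral_partial_R omega = integral_R d omega with d omega = (∂Q/∂x - ∂P/∂y) dx ∧ dy.
  ∂Q/∂x = 10*x
  ∂P/∂y = 2
  integrand = ∂Q/∂x - ∂P/∂y = 10*x - 2.
Integrating over R: integral_0^1 integral_0^{1-x} (10*x - 2) dy dx = 2/3.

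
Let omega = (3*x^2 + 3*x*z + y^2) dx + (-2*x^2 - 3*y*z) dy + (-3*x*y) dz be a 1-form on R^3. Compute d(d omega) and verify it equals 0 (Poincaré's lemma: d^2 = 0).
d(d omega) = 0

Step 1: d omega = sum_{i<j} (∂f_j/∂x_i - ∂f_i/∂x_j) dx_i ∧ dx_j:
  coeff of dx ∧ dy: -4*x - 2*y
  coeff of dx ∧ dz: -3*x - 3*y
  coeff of dy ∧ dz: -3*x + 3*y
Step 2: Apply d again to each 2-form coefficient. The only possible 3-form in R^3 is dx ∧ dy ∧ dz, with coefficient
  ∂(coeff of dy∧dz)/∂x - ∂(coeff of dx∧dz)/∂y + ∂(coeff of dx∧dy)/∂z
  = ∂/∂x (-3*x + 3*y) - ∂/∂y (-3*x - 3*y) + ∂/∂z (-4*x - 2*y).
Each of these terms simplifies to sums of mixed partials that cancel in pairs. The result is 0 (by equality of mixed partials for smooth functions — Schwarz / Clairaut).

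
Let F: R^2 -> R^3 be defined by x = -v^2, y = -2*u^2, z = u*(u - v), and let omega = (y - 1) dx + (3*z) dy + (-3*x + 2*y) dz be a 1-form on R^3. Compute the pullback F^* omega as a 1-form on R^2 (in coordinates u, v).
F^* omega = (-20*u^3 + 16*u^2*v + 6*u*v^2 - 3*v^3) du + (4*u^3 + 4*u^2*v - 3*u*v^2 + 2*v) dv

Using F^*(f dg) = (f ∘ F) d(g ∘ F), substitute each coordinate x_i by F_i(u, v) in f_i, and replace dx_i by d F_i = (∂F_i/∂u) du + (∂F_i/∂v) dv.
  For the x component: f_1(F) = -2*u^2 - 1; d F_1 = (0) du + (-2*v) dv
  For the y component: f_2(F) = 3*u*(u - v); d F_2 = (-4*u) du + (0) dv
  For the z component: f_3(F) = -4*u^2 + 3*v^2; d F_3 = (2*u - v) du + (-u) dv
Combining and collecting du, dv coefficients:
  coeff of du: -20*u^3 + 16*u^2*v + 6*u*v^2 - 3*v^3
  coeff of dv: 4*u^3 + 4*u^2*v - 3*u*v^2 + 2*v
F^* omega = (-20*u^3 + 16*u^2*v + 6*u*v^2 - 3*v^3) du + (4*u^3 + 4*u^2*v - 3*u*v^2 + 2*v) dv.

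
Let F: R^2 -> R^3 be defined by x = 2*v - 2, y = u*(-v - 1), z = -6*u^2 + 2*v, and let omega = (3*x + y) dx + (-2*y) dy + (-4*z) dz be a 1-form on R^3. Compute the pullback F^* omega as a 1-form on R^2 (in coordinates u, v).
F^* omega = (2*u*(-144*u^2 - v^2 + 46*v - 1)) du + (-2*u^2*v + 46*u^2 - 2*u*v - 2*u - 4*v - 12) dv

Using F^*(f dg) = (f ∘ F) d(g ∘ F), substitute each coordinate x_i by F_i(u, v) in f_i, and replace dx_i by d F_i = (∂F_i/∂u) du + (∂F_i/∂v) dv.
  For the x component: f_1(F) = -u*v - u + 6*v - 6; d F_1 = (0) du + (2) dv
  For the y component: f_2(F) = 2*u*(v + 1); d F_2 = (-v - 1) du + (-u) dv
  For the z component: f_3(F) = 24*u^2 - 8*v; d F_3 = (-12*u) du + (2) dv
Combining and collecting du, dv coefficients:
  coeff of du: 2*u*(-144*u^2 - v^2 + 46*v - 1)
  coeff of dv: -2*u^2*v + 46*u^2 - 2*u*v - 2*u - 4*v - 12
F^* omega = (2*u*(-144*u^2 - v^2 + 46*v - 1)) du + (-2*u^2*v + 46*u^2 - 2*u*v - 2*u - 4*v - 12) dv.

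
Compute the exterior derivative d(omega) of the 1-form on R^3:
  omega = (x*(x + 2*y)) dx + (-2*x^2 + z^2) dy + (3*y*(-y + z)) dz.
d(omega) = (-6*x) dx ∧ dy + (-6*y + z) dy ∧ dz

For a 1-form omega = sum_i f_i dx_i, the exterior derivative is
  d(omega) = sum_{i < j} (∂f_j/∂x_i - ∂f_i/∂x_j) dx_i ∧ dx_j.
  coefficient of dx ∧ dy: ∂f_2/∂x - ∂f_1/∂y = ∂(-2*x^2 + z^2)/∂x - ∂(x*(x + 2*y))/∂y = -6*x
  coefficient of dy ∧ dz: ∂f_3/∂y - ∂f_2/∂z = ∂(3*y*(-y + z))/∂y - ∂(-2*x^2 + z^2)/∂z = -6*y + z
Assembling: d(omega) = (-6*x) dx ∧ dy + (-6*y + z) dy ∧ dz.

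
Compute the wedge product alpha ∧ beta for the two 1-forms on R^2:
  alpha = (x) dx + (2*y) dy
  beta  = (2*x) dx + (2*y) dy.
alpha ∧ beta = (-2*x*y) dx ∧ dy

Distribute the wedge, using dx_i ∧ dx_j = -dx_j ∧ dx_i and dx_i ∧ dx_i = 0. For each pair (i, j) with i < j, the coefficient of dx_i ∧ dx_j in alpha ∧ beta is (alpha_i * beta_j - alpha_j * beta_i). Collecting: alpha ∧ beta = (-2*x*y) dx ∧ dy.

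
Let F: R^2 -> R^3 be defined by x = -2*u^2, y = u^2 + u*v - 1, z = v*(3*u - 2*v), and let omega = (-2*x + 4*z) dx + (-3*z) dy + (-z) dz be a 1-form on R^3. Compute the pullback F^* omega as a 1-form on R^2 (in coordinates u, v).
F^* omega = (-16*u^3 - 66*u^2*v + 26*u*v^2 + 12*v^3) du + (2*v*(-9*u^2 + 12*u*v - 4*v^2)) dv

Using F^*(f dg) = (f ∘ F) d(g ∘ F), substitute each coordinate x_i by F_i(u, v) in f_i, and replace dx_i by d F_i = (∂F_i/∂u) du + (∂F_i/∂v) dv.
  For the x component: f_1(F) = 4*u^2 + 12*u*v - 8*v^2; d F_1 = (-4*u) du + (0) dv
  For the y component: f_2(F) = 3*v*(-3*u + 2*v); d F_2 = (2*u + v) du + (u) dv
  For the z component: f_3(F) = v*(-3*u + 2*v); d F_3 = (3*v) du + (3*u - 4*v) dv
Combining and collecting du, dv coefficients:
  coeff of du: -16*u^3 - 66*u^2*v + 26*u*v^2 + 12*v^3
  coeff of dv: 2*v*(-9*u^2 + 12*u*v - 4*v^2)
F^* omega = (-16*u^3 - 66*u^2*v + 26*u*v^2 + 12*v^3) du + (2*v*(-9*u^2 + 12*u*v - 4*v^2)) dv.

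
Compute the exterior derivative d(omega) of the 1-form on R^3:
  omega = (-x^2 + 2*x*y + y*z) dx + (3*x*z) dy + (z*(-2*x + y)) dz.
d(omega) = (-2*x + 2*z) dx ∧ dy + (-y - 2*z) dx ∧ dz + (-3*x + z) dy ∧ dz

For a 1-form omega = sum_i f_i dx_i, the exterior derivative is
  d(omega) = sum_{i < j} (∂f_j/∂x_i - ∂f_i/∂x_j) dx_i ∧ dx_j.
  coefficient of dx ∧ dy: ∂f_2/∂x - ∂f_1/∂y = ∂(3*x*z)/∂x - ∂(-x^2 + 2*x*y + y*z)/∂y = -2*x + 2*z
  coefficient of dx ∧ dz: ∂f_3/∂x - ∂f_1/∂z = ∂(z*(-2*x + y))/∂x - ∂(-x^2 + 2*x*y + y*z)/∂z = -y - 2*z
  coefficient of dy ∧ dz: ∂f_3/∂y - ∂f_2/∂z = ∂(z*(-2*x + y))/∂y - ∂(3*x*z)/∂z = -3*x + z
Assembling: d(omega) = (-2*x + 2*z) dx ∧ dy + (-y - 2*z) dx ∧ dz + (-3*x + z) dy ∧ dz.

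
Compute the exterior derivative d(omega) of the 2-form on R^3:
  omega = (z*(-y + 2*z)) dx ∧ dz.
d(omega) = (z) dx ∧ dy ∧ dz

For a 2-form omega = sum_{i<j} g_{ij} dx_i ∧ dx_j, the exterior derivative is
  d(omega) = sum_{i<j} d(g_{ij}) ∧ dx_i ∧ dx_j = sum_{i<j, k} (∂g_{ij}/∂x_k) dx_k ∧ dx_i ∧ dx_j.
Expand each term, using dx_k ∧ dx_i ∧ dx_j = sgn(permutation) dx_{(a)} ∧ dx_{(b)} ∧ dx_{(c)} with (a < b < c) sorted:
  d(z*(-y + 2*z)) includes (∂/∂y)(z*(-y + 2*z)) dy = (-z) dy, which multiplied by dx ∧ dz gives (z) dx ∧ dy ∧ dz
Collecting like 3-forms: d(omega) = (z) dx ∧ dy ∧ dz.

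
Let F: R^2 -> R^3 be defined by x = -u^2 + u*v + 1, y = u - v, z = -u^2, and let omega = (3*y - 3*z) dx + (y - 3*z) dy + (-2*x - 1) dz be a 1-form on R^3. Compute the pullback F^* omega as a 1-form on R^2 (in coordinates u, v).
F^* omega = (-10*u^3 + 7*u^2*v - 3*u^2 + 9*u*v + 7*u - 3*v^2 - v) du + (3*u^3 - 3*u*v - u + v) dv

Using F^*(f dg) = (f ∘ F) d(g ∘ F), substitute each coordinate x_i by F_i(u, v) in f_i, and replace dx_i by d F_i = (∂F_i/∂u) du + (∂F_i/∂v) dv.
  For the x component: f_1(F) = 3*u^2 + 3*u - 3*v; d F_1 = (-2*u + v) du + (u) dv
  For the y component: f_2(F) = 3*u^2 + u - v; d F_2 = (1) du + (-1) dv
  For the z component: f_3(F) = 2*u^2 - 2*u*v - 3; d F_3 = (-2*u) du + (0) dv
Combining and collecting du, dv coefficients:
  coeff of du: -10*u^3 + 7*u^2*v - 3*u^2 + 9*u*v + 7*u - 3*v^2 - v
  coeff of dv: 3*u^3 - 3*u*v - u + v
F^* omega = (-10*u^3 + 7*u^2*v - 3*u^2 + 9*u*v + 7*u - 3*v^2 - v) du + (3*u^3 - 3*u*v - u + v) dv.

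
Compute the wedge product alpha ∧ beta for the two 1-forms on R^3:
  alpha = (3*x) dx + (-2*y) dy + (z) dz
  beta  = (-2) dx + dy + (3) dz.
alpha ∧ beta = (3*x - 4*y) dx ∧ dy + (9*x + 2*z) dx ∧ dz + (-6*y - z) dy ∧ dz

Distribute the wedge, using dx_i ∧ dx_j = -dx_j ∧ dx_i and dx_i ∧ dx_i = 0. For each pair (i, j) with i < j, the coefficient of dx_i ∧ dx_j in alpha ∧ beta is (alpha_i * beta_j - alpha_j * beta_i). Collecting: alpha ∧ beta = (3*x - 4*y) dx ∧ dy + (9*x + 2*z) dx ∧ dz + (-6*y - z) dy ∧ dz.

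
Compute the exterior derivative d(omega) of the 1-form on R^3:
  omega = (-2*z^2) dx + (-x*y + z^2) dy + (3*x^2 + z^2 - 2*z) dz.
d(omega) = (-y) dx ∧ dy + (6*x + 4*z) dx ∧ dz + (-2*z) dy ∧ dz

For a 1-form omega = sum_i f_i dx_i, the exterior derivative is
  d(omega) = sum_{i < j} (∂f_j/∂x_i - ∂f_i/∂x_j) dx_i ∧ dx_j.
  coefficient of dx ∧ dy: ∂f_2/∂x - ∂f_1/∂y = ∂(-x*y + z^2)/∂x - ∂(-2*z^2)/∂y = -y
  coefficient of dx ∧ dz: ∂f_3/∂x - ∂f_1/∂z = ∂(3*x^2 + z^2 - 2*z)/∂x - ∂(-2*z^2)/∂z = 6*x + 4*z
  coefficient of dy ∧ dz: ∂f_3/∂y - ∂f_2/∂z = ∂(3*x^2 + z^2 - 2*z)/∂y - ∂(-x*y + z^2)/∂z = -2*z
Assembling: d(omega) = (-y) dx ∧ dy + (6*x + 4*z) dx ∧ dz + (-2*z) dy ∧ dz.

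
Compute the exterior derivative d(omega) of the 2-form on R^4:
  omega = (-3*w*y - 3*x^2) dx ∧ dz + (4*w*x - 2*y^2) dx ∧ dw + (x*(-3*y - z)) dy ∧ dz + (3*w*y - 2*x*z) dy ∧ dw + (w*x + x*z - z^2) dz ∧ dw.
d(omega) = (3*w - 3*y - z) dx ∧ dy ∧ dz + (w - 3*y + z) dx ∧ dz ∧ dw + (4*y - 2*z) dx ∧ dy ∧ dw + (2*x) dy ∧ dz ∧ dw

For a 2-form omega = sum_{i<j} g_{ij} dx_i ∧ dx_j, the exterior derivative is
  d(omega) = sum_{i<j} d(g_{ij}) ∧ dx_i ∧ dx_j = sum_{i<j, k} (∂g_{ij}/∂x_k) dx_k ∧ dx_i ∧ dx_j.
Expand each term, using dx_k ∧ dx_i ∧ dx_j = sgn(permutation) dx_{(a)} ∧ dx_{(b)} ∧ dx_{(c)} with (a < b < c) sorted:
  d(-3*w*y - 3*x^2) includes (∂/∂y)(-3*w*y - 3*x^2) dy = (-3*w) dy, which multiplied by dx ∧ dz gives (3*w) dx ∧ dy ∧ dz
  d(-3*w*y - 3*x^2) includes (∂/∂w)(-3*w*y - 3*x^2) dw = (-3*y) dw, which multiplied by dx ∧ dz gives (-3*y) dx ∧ dz ∧ dw
  d(4*w*x - 2*y^2) includes (∂/∂y)(4*w*x - 2*y^2) dy = (-4*y) dy, which multiplied by dx ∧ dw gives (4*y) dx ∧ dy ∧ dw
  d(x*(-3*y - z)) includes (∂/∂x)(x*(-3*y - z)) dx = (-3*y - z) dx, which multiplied by dy ∧ dz gives (-3*y - z) dx ∧ dy ∧ dz
  d(3*w*y - 2*x*z) includes (∂/∂x)(3*w*y - 2*x*z) dx = (-2*z) dx, which multiplied by dy ∧ dw gives (-2*z) dx ∧ dy ∧ dw
  d(3*w*y - 2*x*z) includes (∂/∂z)(3*w*y - 2*x*z) dz = (-2*x) dz, which multiplied by dy ∧ dw gives (2*x) dy ∧ dz ∧ dw
  d(w*x + x*z - z^2) includes (∂/∂x)(w*x + x*z - z^2) dx = (w + z) dx, which multiplied by dz ∧ dw gives (w + z) dx ∧ dz ∧ dw
Collecting like 3-forms: d(omega) = (3*w - 3*y - z) dx ∧ dy ∧ dz + (w - 3*y + z) dx ∧ dz ∧ dw + (4*y - 2*z) dx ∧ dy ∧ dw + (2*x) dy ∧ dz ∧ dw.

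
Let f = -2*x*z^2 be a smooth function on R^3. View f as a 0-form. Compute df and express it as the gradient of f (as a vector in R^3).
df = (-2*z^2) dx + (0) dy + (-4*x*z) dz; grad f = (-2*z^2, 0, -4*x*z)

For a 0-form f, d f = (∂f/∂x) dx + (∂f/∂y) dy + (∂f/∂z) dz. The components of the vector representation are exactly the entries of grad f in Cartesian coordinates:
  ∂f/∂x = -2*z^2
  ∂f/∂y = 0
  ∂f/∂z = -4*x*z.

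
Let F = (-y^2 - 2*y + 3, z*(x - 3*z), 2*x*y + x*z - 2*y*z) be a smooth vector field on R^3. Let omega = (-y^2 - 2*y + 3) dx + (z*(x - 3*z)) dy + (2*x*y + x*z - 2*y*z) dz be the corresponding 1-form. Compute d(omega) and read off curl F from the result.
d(omega) = (x + 4*z) dy ∧ dz + (-2*y - z) dz ∧ dx + (2*y + z + 2) dx ∧ dy; curl F = (x + 4*z, -2*y - z, 2*y + z + 2)

d omega = sum_{i<j} (∂f_j/∂x_i - ∂f_i/∂x_j) dx_i ∧ dx_j. Under the identification (dy ∧ dz, dz ∧ dx, dx ∧ dy) ↔ (e_x, e_y, e_z), the coefficients are exactly the components of curl F. Compute:
  ∂R/∂y - ∂Q/∂z = (2*x - 2*z) - (x - 6*z) = x + 4*z
  ∂P/∂z - ∂R/∂x = (0) - (2*y + z) = -2*y - z
  ∂Q/∂x - ∂P/∂y = (z) - (-2*y - 2) = 2*y + z + 2.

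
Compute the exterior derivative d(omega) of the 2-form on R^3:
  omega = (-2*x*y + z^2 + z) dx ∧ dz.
d(omega) = (2*x) dx ∧ dy ∧ dz

For a 2-form omega = sum_{i<j} g_{ij} dx_i ∧ dx_j, the exterior derivative is
  d(omega) = sum_{i<j} d(g_{ij}) ∧ dx_i ∧ dx_j = sum_{i<j, k} (∂g_{ij}/∂x_k) dx_k ∧ dx_i ∧ dx_j.
Expand each term, using dx_k ∧ dx_i ∧ dx_j = sgn(permutation) dx_{(a)} ∧ dx_{(b)} ∧ dx_{(c)} with (a < b < c) sorted:
  d(-2*x*y + z^2 + z) includes (∂/∂y)(-2*x*y + z^2 + z) dy = (-2*x) dy, which multiplied by dx ∧ dz gives (2*x) dx ∧ dy ∧ dz
Collecting like 3-forms: d(omega) = (2*x) dx ∧ dy ∧ dz.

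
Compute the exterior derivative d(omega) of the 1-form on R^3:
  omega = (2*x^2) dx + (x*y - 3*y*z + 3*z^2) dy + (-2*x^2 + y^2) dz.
d(omega) = (y) dx ∧ dy + (-4*x) dx ∧ dz + (5*y - 6*z) dy ∧ dz

For a 1-form omega = sum_i f_i dx_i, the exterior derivative is
  d(omega) = sum_{i < j} (∂f_j/∂x_i - ∂f_i/∂x_j) dx_i ∧ dx_j.
  coefficient of dx ∧ dy: ∂f_2/∂x - ∂f_1/∂y = ∂(x*y - 3*y*z + 3*z^2)/∂x - ∂(2*x^2)/∂y = y
  coefficient of dx ∧ dz: ∂f_3/∂x - ∂f_1/∂z = ∂(-2*x^2 + y^2)/∂x - ∂(2*x^2)/∂z = -4*x
  coefficient of dy ∧ dz: ∂f_3/∂y - ∂f_2/∂z = ∂(-2*x^2 + y^2)/∂y - ∂(x*y - 3*y*z + 3*z^2)/∂z = 5*y - 6*z
Assembling: d(omega) = (y) dx ∧ dy + (-4*x) dx ∧ dz + (5*y - 6*z) dy ∧ dz.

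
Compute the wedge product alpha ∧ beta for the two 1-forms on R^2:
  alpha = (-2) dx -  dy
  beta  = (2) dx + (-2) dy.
alpha ∧ beta = (6) dx ∧ dy

Distribute the wedge, using dx_i ∧ dx_j = -dx_j ∧ dx_i and dx_i ∧ dx_i = 0. For each pair (i, j) with i < j, the coefficient of dx_i ∧ dx_j in alpha ∧ beta is (alpha_i * beta_j - alpha_j * beta_i). Collecting: alpha ∧ beta = (6) dx ∧ dy.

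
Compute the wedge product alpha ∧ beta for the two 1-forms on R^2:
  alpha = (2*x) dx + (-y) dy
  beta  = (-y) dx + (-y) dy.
alpha ∧ beta = (-y*(2*x + y)) dx ∧ dy

Distribute the wedge, using dx_i ∧ dx_j = -dx_j ∧ dx_i and dx_i ∧ dx_i = 0. For each pair (i, j) with i < j, the coefficient of dx_i ∧ dx_j in alpha ∧ beta is (alpha_i * beta_j - alpha_j * beta_i). Collecting: alpha ∧ beta = (-y*(2*x + y)) dx ∧ dy.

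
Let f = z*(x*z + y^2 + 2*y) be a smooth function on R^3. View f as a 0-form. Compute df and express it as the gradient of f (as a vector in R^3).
df = (z^2) dx + (2*z*(y + 1)) dy + (2*x*z + y^2 + 2*y) dz; grad f = (z^2, 2*z*(y + 1), 2*x*z + y^2 + 2*y)

For a 0-form f, d f = (∂f/∂x) dx + (∂f/∂y) dy + (∂f/∂z) dz. The components of the vector representation are exactly the entries of grad f in Cartesian coordinates:
  ∂f/∂x = z^2
  ∂f/∂y = 2*z*(y + 1)
  ∂f/∂z = 2*x*z + y^2 + 2*y.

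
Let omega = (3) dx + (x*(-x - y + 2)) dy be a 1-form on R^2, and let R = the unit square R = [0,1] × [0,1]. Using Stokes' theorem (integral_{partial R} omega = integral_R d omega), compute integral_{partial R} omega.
integral_(partial R) omega = 1/2

Stokes: integral_partial_R omega = integral_R d omega with d omega = (∂Q/∂x - ∂P/∂y) dx ∧ dy.
  ∂Q/∂x = -2*x - y + 2
  ∂P/∂y = 0
  integrand = ∂Q/∂x - ∂P/∂y = -2*x - y + 2.
Integrating over R: integral_0^1 integral_0^1 (-2*x - y + 2) dx dy = 1/2.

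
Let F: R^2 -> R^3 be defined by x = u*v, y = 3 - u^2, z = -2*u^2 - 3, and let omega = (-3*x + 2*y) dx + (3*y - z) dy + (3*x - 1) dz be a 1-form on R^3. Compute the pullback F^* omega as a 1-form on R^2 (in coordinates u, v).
F^* omega = (2*u^3 - 14*u^2*v - 3*u*v^2 - 20*u + 6*v) du + (u*(-2*u^2 - 3*u*v + 6)) dv

Using F^*(f dg) = (f ∘ F) d(g ∘ F), substitute each coordinate x_i by F_i(u, v) in f_i, and replace dx_i by d F_i = (∂F_i/∂u) du + (∂F_i/∂v) dv.
  For the x component: f_1(F) = -2*u^2 - 3*u*v + 6; d F_1 = (v) du + (u) dv
  For the y component: f_2(F) = 12 - u^2; d F_2 = (-2*u) du + (0) dv
  For the z component: f_3(F) = 3*u*v - 1; d F_3 = (-4*u) du + (0) dv
Combining and collecting du, dv coefficients:
  coeff of du: 2*u^3 - 14*u^2*v - 3*u*v^2 - 20*u + 6*v
  coeff of dv: u*(-2*u^2 - 3*u*v + 6)
F^* omega = (2*u^3 - 14*u^2*v - 3*u*v^2 - 20*u + 6*v) du + (u*(-2*u^2 - 3*u*v + 6)) dv.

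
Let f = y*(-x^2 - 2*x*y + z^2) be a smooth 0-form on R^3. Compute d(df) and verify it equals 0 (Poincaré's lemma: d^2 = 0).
d(df) = 0

Step 1: df = sum_i (∂f/∂x_i) dx_i = (2*y*(-x - y)) dx + (-x^2 - 4*x*y + z^2) dy + (2*y*z) dz.
Step 2: Apply d again. Using the 1-form formula, the coefficient of dx ∧ dy in d(df) is ∂^2 f/∂x ∂y - ∂^2 f/∂y ∂x = (-2*x - 4*y) - (-2*x - 4*y) = 0 (equality of mixed partials for smooth f).
Similarly for dx ∧ dz and dy ∧ dz — all coefficients vanish. So d(df) = 0.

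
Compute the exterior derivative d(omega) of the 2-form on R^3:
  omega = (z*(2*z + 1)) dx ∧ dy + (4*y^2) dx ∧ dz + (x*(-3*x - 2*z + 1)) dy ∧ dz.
d(omega) = (-6*x - 8*y + 2*z + 2) dx ∧ dy ∧ dz

For a 2-form omega = sum_{i<j} g_{ij} dx_i ∧ dx_j, the exterior derivative is
  d(omega) = sum_{i<j} d(g_{ij}) ∧ dx_i ∧ dx_j = sum_{i<j, k} (∂g_{ij}/∂x_k) dx_k ∧ dx_i ∧ dx_j.
Expand each term, using dx_k ∧ dx_i ∧ dx_j = sgn(permutation) dx_{(a)} ∧ dx_{(b)} ∧ dx_{(c)} with (a < b < c) sorted:
  d(z*(2*z + 1)) includes (∂/∂z)(z*(2*z + 1)) dz = (4*z + 1) dz, which multiplied by dx ∧ dy gives (4*z + 1) dx ∧ dy ∧ dz
  d(4*y^2) includes (∂/∂y)(4*y^2) dy = (8*y) dy, which multiplied by dx ∧ dz gives (-8*y) dx ∧ dy ∧ dz
  d(x*(-3*x - 2*z + 1)) includes (∂/∂x)(x*(-3*x - 2*z + 1)) dx = (-6*x - 2*z + 1) dx, which multiplied by dy ∧ dz gives (-6*x - 2*z + 1) dx ∧ dy ∧ dz
Collecting like 3-forms: d(omega) = (-6*x - 8*y + 2*z + 2) dx ∧ dy ∧ dz.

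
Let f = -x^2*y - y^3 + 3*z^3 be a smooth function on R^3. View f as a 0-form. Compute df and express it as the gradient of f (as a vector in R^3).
df = (-2*x*y) dx + (-x^2 - 3*y^2) dy + (9*z^2) dz; grad f = (-2*x*y, -x^2 - 3*y^2, 9*z^2)

For a 0-form f, d f = (∂f/∂x) dx + (∂f/∂y) dy + (∂f/∂z) dz. The components of the vector representation are exactly the entries of grad f in Cartesian coordinates:
  ∂f/∂x = -2*x*y
  ∂f/∂y = -x^2 - 3*y^2
  ∂f/∂z = 9*z^2.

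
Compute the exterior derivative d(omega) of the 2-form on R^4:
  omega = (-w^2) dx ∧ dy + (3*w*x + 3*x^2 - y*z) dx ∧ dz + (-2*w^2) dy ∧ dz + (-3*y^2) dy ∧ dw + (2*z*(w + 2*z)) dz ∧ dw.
d(omega) = (-2*w) dx ∧ dy ∧ dw + (z) dx ∧ dy ∧ dz + (3*x) dx ∧ dz ∧ dw + (-4*w) dy ∧ dz ∧ dw

For a 2-form omega = sum_{i<j} g_{ij} dx_i ∧ dx_j, the exterior derivative is
  d(omega) = sum_{i<j} d(g_{ij}) ∧ dx_i ∧ dx_j = sum_{i<j, k} (∂g_{ij}/∂x_k) dx_k ∧ dx_i ∧ dx_j.
Expand each term, using dx_k ∧ dx_i ∧ dx_j = sgn(permutation) dx_{(a)} ∧ dx_{(b)} ∧ dx_{(c)} with (a < b < c) sorted:
  d(-w^2) includes (∂/∂w)(-w^2) dw = (-2*w) dw, which multiplied by dx ∧ dy gives (-2*w) dx ∧ dy ∧ dw
  d(3*w*x + 3*x^2 - y*z) includes (∂/∂y)(3*w*x + 3*x^2 - y*z) dy = (-z) dy, which multiplied by dx ∧ dz gives (z) dx ∧ dy ∧ dz
  d(3*w*x + 3*x^2 - y*z) includes (∂/∂w)(3*w*x + 3*x^2 - y*z) dw = (3*x) dw, which multiplied by dx ∧ dz gives (3*x) dx ∧ dz ∧ dw
  d(-2*w^2) includes (∂/∂w)(-2*w^2) dw = (-4*w) dw, which multiplied by dy ∧ dz gives (-4*w) dy ∧ dz ∧ dw
Collecting like 3-forms: d(omega) = (-2*w) dx ∧ dy ∧ dw + (z) dx ∧ dy ∧ dz + (3*x) dx ∧ dz ∧ dw + (-4*w) dy ∧ dz ∧ dw.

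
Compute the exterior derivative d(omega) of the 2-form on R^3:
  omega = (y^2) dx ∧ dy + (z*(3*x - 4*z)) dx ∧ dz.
d(omega) = 0

For a 2-form omega = sum_{i<j} g_{ij} dx_i ∧ dx_j, the exterior derivative is
  d(omega) = sum_{i<j} d(g_{ij}) ∧ dx_i ∧ dx_j = sum_{i<j, k} (∂g_{ij}/∂x_k) dx_k ∧ dx_i ∧ dx_j.
Expand each term, using dx_k ∧ dx_i ∧ dx_j = sgn(permutation) dx_{(a)} ∧ dx_{(b)} ∧ dx_{(c)} with (a < b < c) sorted:

Collecting like 3-forms: d(omega) = 0.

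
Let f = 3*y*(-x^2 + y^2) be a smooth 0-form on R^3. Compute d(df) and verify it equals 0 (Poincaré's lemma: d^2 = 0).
d(df) = 0

Step 1: df = sum_i (∂f/∂x_i) dx_i = (-6*x*y) dx + (-3*x^2 + 9*y^2) dy + (0) dz.
Step 2: Apply d again. Using the 1-form formula, the coefficient of dx ∧ dy in d(df) is ∂^2 f/∂x ∂y - ∂^2 f/∂y ∂x = (-6*x) - (-6*x) = 0 (equality of mixed partials for smooth f).
Similarly for dx ∧ dz and dy ∧ dz — all coefficients vanish. So d(df) = 0.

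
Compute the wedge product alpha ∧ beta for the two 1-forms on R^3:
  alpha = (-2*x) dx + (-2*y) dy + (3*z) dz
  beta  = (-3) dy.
alpha ∧ beta = (6*x) dx ∧ dy + (9*z) dy ∧ dz

Distribute the wedge, using dx_i ∧ dx_j = -dx_j ∧ dx_i and dx_i ∧ dx_i = 0. For each pair (i, j) with i < j, the coefficient of dx_i ∧ dx_j in alpha ∧ beta is (alpha_i * beta_j - alpha_j * beta_i). Collecting: alpha ∧ beta = (6*x) dx ∧ dy + (9*z) dy ∧ dz.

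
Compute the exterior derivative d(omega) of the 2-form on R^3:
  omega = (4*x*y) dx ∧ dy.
d(omega) = 0

For a 2-form omega = sum_{i<j} g_{ij} dx_i ∧ dx_j, the exterior derivative is
  d(omega) = sum_{i<j} d(g_{ij}) ∧ dx_i ∧ dx_j = sum_{i<j, k} (∂g_{ij}/∂x_k) dx_k ∧ dx_i ∧ dx_j.
Expand each term, using dx_k ∧ dx_i ∧ dx_j = sgn(permutation) dx_{(a)} ∧ dx_{(b)} ∧ dx_{(c)} with (a < b < c) sorted:

Collecting like 3-forms: d(omega) = 0.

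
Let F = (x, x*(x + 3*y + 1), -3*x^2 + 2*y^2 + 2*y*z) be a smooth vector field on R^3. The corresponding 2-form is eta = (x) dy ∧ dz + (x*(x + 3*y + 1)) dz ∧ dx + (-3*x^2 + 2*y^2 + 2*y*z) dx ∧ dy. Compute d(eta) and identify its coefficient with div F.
d(eta) = (3*x + 2*y + 1) dx ∧ dy ∧ dz; div F = 3*x + 2*y + 1

For a 2-form in R^3 of the form above, applying d gives a 3-form with coefficient ∂P/∂x + ∂Q/∂y + ∂R/∂z:
  ∂P/∂x = 1
  ∂Q/∂y = 3*x
  ∂R/∂z = 2*y
Sum = 3*x + 2*y + 1, which is exactly div F.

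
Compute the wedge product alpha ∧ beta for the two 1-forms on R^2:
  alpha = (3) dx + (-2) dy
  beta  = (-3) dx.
alpha ∧ beta = (-6) dx ∧ dy

Distribute the wedge, using dx_i ∧ dx_j = -dx_j ∧ dx_i and dx_i ∧ dx_i = 0. For each pair (i, j) with i < j, the coefficient of dx_i ∧ dx_j in alpha ∧ beta is (alpha_i * beta_j - alpha_j * beta_i). Collecting: alpha ∧ beta = (-6) dx ∧ dy.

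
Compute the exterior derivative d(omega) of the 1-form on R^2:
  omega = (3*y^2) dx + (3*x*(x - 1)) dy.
d(omega) = (6*x - 6*y - 3) dx ∧ dy

For a 1-form omega = sum_i f_i dx_i, the exterior derivative is
  d(omega) = sum_{i < j} (∂f_j/∂x_i - ∂f_i/∂x_j) dx_i ∧ dx_j.
  coefficient of dx ∧ dy: ∂f_2/∂x - ∂f_1/∂y = ∂(3*x*(x - 1))/∂x - ∂(3*y^2)/∂y = 6*x - 6*y - 3
Assembling: d(omega) = (6*x - 6*y - 3) dx ∧ dy.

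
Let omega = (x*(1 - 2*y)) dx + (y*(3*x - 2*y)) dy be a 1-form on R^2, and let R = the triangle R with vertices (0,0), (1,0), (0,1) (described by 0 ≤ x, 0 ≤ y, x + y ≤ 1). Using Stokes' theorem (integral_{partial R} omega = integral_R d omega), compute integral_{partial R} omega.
integral_(partial R) omega = 5/6

Stokes: integral_partial_R omega = integral_R d omega with d omega = (∂Q/∂x - ∂P/∂y) dx ∧ dy.
  ∂Q/∂x = 3*y
  ∂P/∂y = -2*x
  integrand = ∂Q/∂x - ∂P/∂y = 2*x + 3*y.
Integrating over R: integral_0^1 integral_0^{1-x} (2*x + 3*y) dy dx = 5/6.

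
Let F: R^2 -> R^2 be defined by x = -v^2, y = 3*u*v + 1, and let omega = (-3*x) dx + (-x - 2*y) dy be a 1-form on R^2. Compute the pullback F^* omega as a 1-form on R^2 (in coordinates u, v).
F^* omega = (3*v*(-6*u*v + v^2 - 2)) du + (-18*u^2*v + 3*u*v^2 - 6*u - 6*v^3) dv

Using F^*(f dg) = (f ∘ F) d(g ∘ F), substitute each coordinate x_i by F_i(u, v) in f_i, and replace dx_i by d F_i = (∂F_i/∂u) du + (∂F_i/∂v) dv.
  For the x component: f_1(F) = 3*v^2; d F_1 = (0) du + (-2*v) dv
  For the y component: f_2(F) = -6*u*v + v^2 - 2; d F_2 = (3*v) du + (3*u) dv
Combining and collecting du, dv coefficients:
  coeff of du: 3*v*(-6*u*v + v^2 - 2)
  coeff of dv: -18*u^2*v + 3*u*v^2 - 6*u - 6*v^3
F^* omega = (3*v*(-6*u*v + v^2 - 2)) du + (-18*u^2*v + 3*u*v^2 - 6*u - 6*v^3) dv.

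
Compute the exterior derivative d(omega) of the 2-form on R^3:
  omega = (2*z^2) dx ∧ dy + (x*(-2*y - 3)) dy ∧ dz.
d(omega) = (-2*y + 4*z - 3) dx ∧ dy ∧ dz

For a 2-form omega = sum_{i<j} g_{ij} dx_i ∧ dx_j, the exterior derivative is
  d(omega) = sum_{i<j} d(g_{ij}) ∧ dx_i ∧ dx_j = sum_{i<j, k} (∂g_{ij}/∂x_k) dx_k ∧ dx_i ∧ dx_j.
Expand each term, using dx_k ∧ dx_i ∧ dx_j = sgn(permutation) dx_{(a)} ∧ dx_{(b)} ∧ dx_{(c)} with (a < b < c) sorted:
  d(2*z^2) includes (∂/∂z)(2*z^2) dz = (4*z) dz, which multiplied by dx ∧ dy gives (4*z) dx ∧ dy ∧ dz
  d(x*(-2*y - 3)) includes (∂/∂x)(x*(-2*y - 3)) dx = (-2*y - 3) dx, which multiplied by dy ∧ dz gives (-2*y - 3) dx ∧ dy ∧ dz
Collecting like 3-forms: d(omega) = (-2*y + 4*z - 3) dx ∧ dy ∧ dz.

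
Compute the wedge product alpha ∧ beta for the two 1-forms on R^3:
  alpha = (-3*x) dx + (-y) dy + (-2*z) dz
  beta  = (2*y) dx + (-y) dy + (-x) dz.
alpha ∧ beta = (y*(3*x + 2*y)) dx ∧ dy + (3*x^2 + 4*y*z) dx ∧ dz + (y*(x - 2*z)) dy ∧ dz

Distribute the wedge, using dx_i ∧ dx_j = -dx_j ∧ dx_i and dx_i ∧ dx_i = 0. For each pair (i, j) with i < j, the coefficient of dx_i ∧ dx_j in alpha ∧ beta is (alpha_i * beta_j - alpha_j * beta_i). Collecting: alpha ∧ beta = (y*(3*x + 2*y)) dx ∧ dy + (3*x^2 + 4*y*z) dx ∧ dz + (y*(x - 2*z)) dy ∧ dz.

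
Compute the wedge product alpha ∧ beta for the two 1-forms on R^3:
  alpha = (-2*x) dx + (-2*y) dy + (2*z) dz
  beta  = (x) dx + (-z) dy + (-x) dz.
alpha ∧ beta = (2*x*(y + z)) dx ∧ dy + (2*x*(x - z)) dx ∧ dz + (2*x*y + 2*z^2) dy ∧ dz

Distribute the wedge, using dx_i ∧ dx_j = -dx_j ∧ dx_i and dx_i ∧ dx_i = 0. For each pair (i, j) with i < j, the coefficient of dx_i ∧ dx_j in alpha ∧ beta is (alpha_i * beta_j - alpha_j * beta_i). Collecting: alpha ∧ beta = (2*x*(y + z)) dx ∧ dy + (2*x*(x - z)) dx ∧ dz + (2*x*y + 2*z^2) dy ∧ dz.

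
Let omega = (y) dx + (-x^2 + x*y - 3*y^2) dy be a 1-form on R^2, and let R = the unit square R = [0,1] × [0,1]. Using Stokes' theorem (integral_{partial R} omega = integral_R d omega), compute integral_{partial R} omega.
integral_(partial R) omega = -3/2

Stokes: integral_partial_R omega = integral_R d omega with d omega = (∂Q/∂x - ∂P/∂y) dx ∧ dy.
  ∂Q/∂x = -2*x + y
  ∂P/∂y = 1
  integrand = ∂Q/∂x - ∂P/∂y = -2*x + y - 1.
Integrating over R: integral_0^1 integral_0^1 (-2*x + y - 1) dx dy = -3/2.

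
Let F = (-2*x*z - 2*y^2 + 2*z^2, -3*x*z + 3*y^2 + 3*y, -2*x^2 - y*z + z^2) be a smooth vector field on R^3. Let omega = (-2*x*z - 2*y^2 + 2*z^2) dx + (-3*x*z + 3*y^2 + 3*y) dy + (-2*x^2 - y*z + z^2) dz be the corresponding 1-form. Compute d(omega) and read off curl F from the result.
d(omega) = (3*x - z) dy ∧ dz + (2*x + 4*z) dz ∧ dx + (4*y - 3*z) dx ∧ dy; curl F = (3*x - z, 2*x + 4*z, 4*y - 3*z)

d omega = sum_{i<j} (∂f_j/∂x_i - ∂f_i/∂x_j) dx_i ∧ dx_j. Under the identification (dy ∧ dz, dz ∧ dx, dx ∧ dy) ↔ (e_x, e_y, e_z), the coefficients are exactly the components of curl F. Compute:
  ∂R/∂y - ∂Q/∂z = (-z) - (-3*x) = 3*x - z
  ∂P/∂z - ∂R/∂x = (-2*x + 4*z) - (-4*x) = 2*x + 4*z
  ∂Q/∂x - ∂P/∂y = (-3*z) - (-4*y) = 4*y - 3*z.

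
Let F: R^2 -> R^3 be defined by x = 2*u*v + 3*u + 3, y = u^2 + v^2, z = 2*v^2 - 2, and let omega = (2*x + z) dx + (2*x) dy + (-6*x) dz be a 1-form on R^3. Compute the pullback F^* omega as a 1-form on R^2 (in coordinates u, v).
F^* omega = (8*u^2*v + 12*u^2 + 8*u*v^2 + 24*u*v + 30*u + 4*v^3 + 6*v^2 + 8*v + 12) du + (8*u^2*v + 12*u^2 - 36*u*v^2 - 60*u*v + 8*u - 60*v) dv

Using F^*(f dg) = (f ∘ F) d(g ∘ F), substitute each coordinate x_i by F_i(u, v) in f_i, and replace dx_i by d F_i = (∂F_i/∂u) du + (∂F_i/∂v) dv.
  For the x component: f_1(F) = 4*u*v + 6*u + 2*v^2 + 4; d F_1 = (2*v + 3) du + (2*u) dv
  For the y component: f_2(F) = 4*u*v + 6*u + 6; d F_2 = (2*u) du + (2*v) dv
  For the z component: f_3(F) = -12*u*v - 18*u - 18; d F_3 = (0) du + (4*v) dv
Combining and collecting du, dv coefficients:
  coeff of du: 8*u^2*v + 12*u^2 + 8*u*v^2 + 24*u*v + 30*u + 4*v^3 + 6*v^2 + 8*v + 12
  coeff of dv: 8*u^2*v + 12*u^2 - 36*u*v^2 - 60*u*v + 8*u - 60*v
F^* omega = (8*u^2*v + 12*u^2 + 8*u*v^2 + 24*u*v + 30*u + 4*v^3 + 6*v^2 + 8*v + 12) du + (8*u^2*v + 12*u^2 - 36*u*v^2 - 60*u*v + 8*u - 60*v) dv.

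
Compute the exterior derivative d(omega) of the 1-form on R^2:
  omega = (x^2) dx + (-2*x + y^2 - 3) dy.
d(omega) = (-2) dx ∧ dy

For a 1-form omega = sum_i f_i dx_i, the exterior derivative is
  d(omega) = sum_{i < j} (∂f_j/∂x_i - ∂f_i/∂x_j) dx_i ∧ dx_j.
  coefficient of dx ∧ dy: ∂f_2/∂x - ∂f_1/∂y = ∂(-2*x + y^2 - 3)/∂x - ∂(x^2)/∂y = -2
Assembling: d(omega) = (-2) dx ∧ dy.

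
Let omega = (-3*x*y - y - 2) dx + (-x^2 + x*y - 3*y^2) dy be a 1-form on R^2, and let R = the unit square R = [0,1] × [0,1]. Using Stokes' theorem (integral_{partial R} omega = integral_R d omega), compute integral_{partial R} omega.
integral_(partial R) omega = 2

Stokes: integral_partial_R omega = integral_R d omega with d omega = (∂Q/∂x - ∂P/∂y) dx ∧ dy.
  ∂Q/∂x = -2*x + y
  ∂P/∂y = -3*x - 1
  integrand = ∂Q/∂x - ∂P/∂y = x + y + 1.
Integrating over R: integral_0^1 integral_0^1 (x + y + 1) dx dy = 2.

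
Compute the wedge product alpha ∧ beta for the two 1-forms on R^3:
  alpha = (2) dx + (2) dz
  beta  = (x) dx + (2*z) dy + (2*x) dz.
alpha ∧ beta = (4*z) dx ∧ dy + (2*x) dx ∧ dz + (-4*z) dy ∧ dz

Distribute the wedge, using dx_i ∧ dx_j = -dx_j ∧ dx_i and dx_i ∧ dx_i = 0. For each pair (i, j) with i < j, the coefficient of dx_i ∧ dx_j in alpha ∧ beta is (alpha_i * beta_j - alpha_j * beta_i). Collecting: alpha ∧ beta = (4*z) dx ∧ dy + (2*x) dx ∧ dz + (-4*z) dy ∧ dz.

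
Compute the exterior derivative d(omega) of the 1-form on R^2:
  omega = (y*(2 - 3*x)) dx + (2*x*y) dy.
d(omega) = (3*x + 2*y - 2) dx ∧ dy

For a 1-form omega = sum_i f_i dx_i, the exterior derivative is
  d(omega) = sum_{i < j} (∂f_j/∂x_i - ∂f_i/∂x_j) dx_i ∧ dx_j.
  coefficient of dx ∧ dy: ∂f_2/∂x - ∂f_1/∂y = ∂(2*x*y)/∂x - ∂(y*(2 - 3*x))/∂y = 3*x + 2*y - 2
Assembling: d(omega) = (3*x + 2*y - 2) dx ∧ dy.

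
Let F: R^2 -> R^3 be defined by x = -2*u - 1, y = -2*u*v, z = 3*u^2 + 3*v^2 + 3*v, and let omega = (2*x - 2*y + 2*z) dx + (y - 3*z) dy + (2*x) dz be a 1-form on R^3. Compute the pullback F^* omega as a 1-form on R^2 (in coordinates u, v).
F^* omega = (18*u^2*v - 36*u^2 + 4*u*v^2 - 8*u*v - 4*u + 18*v^3 + 6*v^2 - 12*v + 4) du + (18*u^3 + 4*u^2*v + 18*u*v^2 - 6*u*v - 12*u - 12*v - 6) dv

Using F^*(f dg) = (f ∘ F) d(g ∘ F), substitute each coordinate x_i by F_i(u, v) in f_i, and replace dx_i by d F_i = (∂F_i/∂u) du + (∂F_i/∂v) dv.
  For the x component: f_1(F) = 6*u^2 + 4*u*v - 4*u + 6*v^2 + 6*v - 2; d F_1 = (-2) du + (0) dv
  For the y component: f_2(F) = -9*u^2 - 2*u*v - 9*v^2 - 9*v; d F_2 = (-2*v) du + (-2*u) dv
  For the z component: f_3(F) = -4*u - 2; d F_3 = (6*u) du + (6*v + 3) dv
Combining and collecting du, dv coefficients:
  coeff of du: 18*u^2*v - 36*u^2 + 4*u*v^2 - 8*u*v - 4*u + 18*v^3 + 6*v^2 - 12*v + 4
  coeff of dv: 18*u^3 + 4*u^2*v + 18*u*v^2 - 6*u*v - 12*u - 12*v - 6
F^* omega = (18*u^2*v - 36*u^2 + 4*u*v^2 - 8*u*v - 4*u + 18*v^3 + 6*v^2 - 12*v + 4) du + (18*u^3 + 4*u^2*v + 18*u*v^2 - 6*u*v - 12*u - 12*v - 6) dv.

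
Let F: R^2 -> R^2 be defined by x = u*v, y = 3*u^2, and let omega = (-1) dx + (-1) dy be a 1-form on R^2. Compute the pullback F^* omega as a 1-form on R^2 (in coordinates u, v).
F^* omega = (-6*u - v) du + (-u) dv

Using F^*(f dg) = (f ∘ F) d(g ∘ F), substitute each coordinate x_i by F_i(u, v) in f_i, and replace dx_i by d F_i = (∂F_i/∂u) du + (∂F_i/∂v) dv.
  For the x component: f_1(F) = -1; d F_1 = (v) du + (u) dv
  For the y component: f_2(F) = -1; d F_2 = (6*u) du + (0) dv
Combining and collecting du, dv coefficients:
  coeff of du: -6*u - v
  coeff of dv: -u
F^* omega = (-6*u - v) du + (-u) dv.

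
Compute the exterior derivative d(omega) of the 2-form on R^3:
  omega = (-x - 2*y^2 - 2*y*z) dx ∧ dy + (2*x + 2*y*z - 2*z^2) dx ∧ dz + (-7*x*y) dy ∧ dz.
d(omega) = (-9*y - 2*z) dx ∧ dy ∧ dz

For a 2-form omega = sum_{i<j} g_{ij} dx_i ∧ dx_j, the exterior derivative is
  d(omega) = sum_{i<j} d(g_{ij}) ∧ dx_i ∧ dx_j = sum_{i<j, k} (∂g_{ij}/∂x_k) dx_k ∧ dx_i ∧ dx_j.
Expand each term, using dx_k ∧ dx_i ∧ dx_j = sgn(permutation) dx_{(a)} ∧ dx_{(b)} ∧ dx_{(c)} with (a < b < c) sorted:
  d(-x - 2*y^2 - 2*y*z) includes (∂/∂z)(-x - 2*y^2 - 2*y*z) dz = (-2*y) dz, which multiplied by dx ∧ dy gives (-2*y) dx ∧ dy ∧ dz
  d(2*x + 2*y*z - 2*z^2) includes (∂/∂y)(2*x + 2*y*z - 2*z^2) dy = (2*z) dy, which multiplied by dx ∧ dz gives (-2*z) dx ∧ dy ∧ dz
  d(-7*x*y) includes (∂/∂x)(-7*x*y) dx = (-7*y) dx, which multiplied by dy ∧ dz gives (-7*y) dx ∧ dy ∧ dz
Collecting like 3-forms: d(omega) = (-9*y - 2*z) dx ∧ dy ∧ dz.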